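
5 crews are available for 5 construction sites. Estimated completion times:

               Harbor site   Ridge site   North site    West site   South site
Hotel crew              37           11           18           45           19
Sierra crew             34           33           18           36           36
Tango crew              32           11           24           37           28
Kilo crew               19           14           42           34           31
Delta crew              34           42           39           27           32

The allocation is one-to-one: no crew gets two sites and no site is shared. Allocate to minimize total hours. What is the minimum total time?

This is the linear assignment problem.
Optimal: Hotel crew→South site (19 hours), Sierra crew→North site (18 hours), Tango crew→Ridge site (11 hours), Kilo crew→Harbor site (19 hours), Delta crew→West site (27 hours) — total 19+18+11+19+27 = 94 hours.
Min-entry greedy (repeatedly take the single cheapest remaining cell) gives 103 hours, worse by 9.
Next-best assignment: Hotel crew→Ridge site, Sierra crew→North site, Tango crew→South site, Kilo crew→Harbor site, Delta crew→West site = 103 hours.
Swapping Sierra crew↔Delta crew (Sierra crew→West site 36 hours, Delta crew→North site 39 hours) adds 30.
Checked against all permutations: 94 hours is optimal.

Min total: 94 hours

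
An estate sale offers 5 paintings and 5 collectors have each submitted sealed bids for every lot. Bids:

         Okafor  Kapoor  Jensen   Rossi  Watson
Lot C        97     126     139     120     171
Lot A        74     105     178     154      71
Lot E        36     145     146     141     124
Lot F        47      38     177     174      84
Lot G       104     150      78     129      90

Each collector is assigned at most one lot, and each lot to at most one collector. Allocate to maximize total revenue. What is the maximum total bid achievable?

Optimal: Okafor→Lot G ($104), Kapoor→Lot E ($145), Jensen→Lot A ($178), Rossi→Lot F ($174), Watson→Lot C ($171) — total 104+145+178+174+171 = $772.
Max-entry greedy (repeatedly take the single best remaining cell) gives $709, worse by 63.
Swapping Kapoor↔Jensen (Kapoor→Lot A $105, Jensen→Lot E $146) loses 72.

Maximum total: $772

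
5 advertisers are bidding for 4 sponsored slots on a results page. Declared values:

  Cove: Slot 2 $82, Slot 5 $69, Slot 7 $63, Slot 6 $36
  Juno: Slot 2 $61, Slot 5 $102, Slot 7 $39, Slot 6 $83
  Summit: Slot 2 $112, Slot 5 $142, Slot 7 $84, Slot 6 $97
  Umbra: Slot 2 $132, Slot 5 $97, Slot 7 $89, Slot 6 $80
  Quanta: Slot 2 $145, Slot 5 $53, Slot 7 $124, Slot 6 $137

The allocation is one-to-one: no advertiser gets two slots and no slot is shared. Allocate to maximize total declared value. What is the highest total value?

Treat this as an assignment problem: match each advertiser to one slot.
Optimal: Umbra→Slot 2 ($132), Summit→Slot 5 ($142), Quanta→Slot 7 ($124), Juno→Slot 6 ($83) — total 132+142+124+83 = $481.
Column-greedy (each slot in turn goes to its best remaining advertiser) gives $459, worse by 22.
Next-best assignment: Umbra→Slot 2, Summit→Slot 5, Cove→Slot 7, Quanta→Slot 6 = $474.
No other one-to-one assignment exceeds $481.

Maximum total: $481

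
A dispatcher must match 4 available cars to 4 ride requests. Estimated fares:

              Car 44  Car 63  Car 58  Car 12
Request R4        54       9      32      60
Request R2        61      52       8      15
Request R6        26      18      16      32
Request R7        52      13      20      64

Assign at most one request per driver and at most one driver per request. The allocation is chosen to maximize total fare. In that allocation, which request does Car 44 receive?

Car 44 receives Request R4.

Optimal: Car 44→Request R4 ($54), Car 63→Request R2 ($52), Car 58→Request R6 ($16), Car 12→Request R7 ($64) — total 54+52+16+64 = $186.
Next-best assignment: Car 44→Request R7, Car 63→Request R2, Car 58→Request R6, Car 12→Request R4 = $180.
Swapping Car 58↔Car 63 (Car 58→Request R2 $8, Car 63→Request R6 $18) loses 42.
Every other assignment is strictly worse.
Car 44's own top request is Request R2 ($61), but forcing Car 44→Request R2 and reassigning the rest optimally gives only $175 — worse by 11.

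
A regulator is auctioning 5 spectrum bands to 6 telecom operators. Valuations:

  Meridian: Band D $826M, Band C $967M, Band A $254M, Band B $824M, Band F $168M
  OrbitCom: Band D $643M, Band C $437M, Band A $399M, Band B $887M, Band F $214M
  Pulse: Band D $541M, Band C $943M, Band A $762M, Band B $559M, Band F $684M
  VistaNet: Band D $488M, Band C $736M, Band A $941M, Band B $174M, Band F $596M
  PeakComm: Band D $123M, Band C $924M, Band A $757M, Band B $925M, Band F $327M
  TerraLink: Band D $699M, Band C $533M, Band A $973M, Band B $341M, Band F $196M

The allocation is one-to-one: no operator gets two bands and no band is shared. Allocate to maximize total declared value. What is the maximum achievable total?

This is the linear assignment problem.
Optimal: Meridian→Band D ($826M), PeakComm→Band C ($924M), TerraLink→Band A ($973M), OrbitCom→Band B ($887M), Pulse→Band F ($684M) — total 826+924+973+887+684 = $4294M.
Row-greedy (each operator in turn takes its best remaining band) gives $3335M, worse by 959.
Next-best assignment: Meridian→Band D, Pulse→Band C, TerraLink→Band A, PeakComm→Band B, VistaNet→Band F = $4263M.
Checked against all permutations: $4294M is optimal.

Maximum total: $4294M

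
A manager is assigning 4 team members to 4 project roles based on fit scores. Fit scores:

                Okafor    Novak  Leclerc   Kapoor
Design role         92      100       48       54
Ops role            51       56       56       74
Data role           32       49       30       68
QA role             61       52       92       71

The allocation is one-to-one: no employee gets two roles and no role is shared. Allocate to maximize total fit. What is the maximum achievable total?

Optimal: Okafor→Ops role (51 pts), Novak→Design role (100 pts), Leclerc→QA role (92 pts), Kapoor→Data role (68 pts) — total 51+100+92+68 = 311 pts.
Row-greedy (each employee in turn takes its best remaining role) gives 308 pts, worse by 3.
Next-best assignment: Okafor→Design role, Novak→Ops role, Leclerc→QA role, Kapoor→Data role = 308 pts.

Maximum total: 311 pts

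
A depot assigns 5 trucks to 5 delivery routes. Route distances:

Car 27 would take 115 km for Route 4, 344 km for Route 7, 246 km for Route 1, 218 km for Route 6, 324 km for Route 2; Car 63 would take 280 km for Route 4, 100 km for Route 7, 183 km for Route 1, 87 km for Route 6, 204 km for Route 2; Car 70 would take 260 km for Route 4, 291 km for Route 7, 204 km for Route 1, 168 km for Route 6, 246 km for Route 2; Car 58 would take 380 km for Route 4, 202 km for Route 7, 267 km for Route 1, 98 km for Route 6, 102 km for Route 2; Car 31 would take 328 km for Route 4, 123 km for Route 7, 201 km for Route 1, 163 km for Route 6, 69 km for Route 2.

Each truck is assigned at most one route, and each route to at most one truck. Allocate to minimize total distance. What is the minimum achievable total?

Min total: 586 km

Treat this as an assignment problem: match each truck to one route.
Optimal: Car 27→Route 4 (115 km), Car 63→Route 7 (100 km), Car 70→Route 1 (204 km), Car 58→Route 6 (98 km), Car 31→Route 2 (69 km) — total 115+100+204+98+69 = 586 km.
Min-entry greedy (repeatedly take the single cheapest remaining cell) gives 677 km, worse by 91.
Every other assignment is strictly worse.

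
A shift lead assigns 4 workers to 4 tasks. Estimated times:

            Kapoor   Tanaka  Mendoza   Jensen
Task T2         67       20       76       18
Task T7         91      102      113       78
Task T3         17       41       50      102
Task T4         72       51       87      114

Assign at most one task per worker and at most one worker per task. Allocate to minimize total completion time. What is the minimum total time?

Optimal: Kapoor→Task T3 (17 min), Tanaka→Task T4 (51 min), Mendoza→Task T7 (113 min), Jensen→Task T2 (18 min) — total 17+51+113+18 = 199 min.
Row-greedy (each worker in turn takes its cheapest remaining task) gives 202 min, worse by 3.
Swapping Mendoza↔Jensen (Mendoza→Task T2 76 min, Jensen→Task T7 78 min) adds 23.
No other one-to-one assignment undercuts 199 min.

Minimum total: 199 min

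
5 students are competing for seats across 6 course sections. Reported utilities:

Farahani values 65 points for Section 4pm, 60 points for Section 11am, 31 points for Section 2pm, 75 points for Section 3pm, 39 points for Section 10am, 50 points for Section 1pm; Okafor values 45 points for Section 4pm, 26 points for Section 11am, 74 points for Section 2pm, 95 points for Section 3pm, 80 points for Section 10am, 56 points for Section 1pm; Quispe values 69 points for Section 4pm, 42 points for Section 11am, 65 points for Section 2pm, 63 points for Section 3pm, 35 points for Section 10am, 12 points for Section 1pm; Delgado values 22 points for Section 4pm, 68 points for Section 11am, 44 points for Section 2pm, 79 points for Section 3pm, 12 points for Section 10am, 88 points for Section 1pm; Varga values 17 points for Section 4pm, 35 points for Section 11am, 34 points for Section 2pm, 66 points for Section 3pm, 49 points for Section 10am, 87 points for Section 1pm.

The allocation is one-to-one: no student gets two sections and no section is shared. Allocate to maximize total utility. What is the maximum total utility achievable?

Maximum total: 380 points

Optimal: Farahani→Section 4pm (65 points), Okafor→Section 3pm (95 points), Quispe→Section 2pm (65 points), Delgado→Section 11am (68 points), Varga→Section 1pm (87 points) — total 65+95+65+68+87 = 380 points.
Row-greedy (each student in turn takes its best remaining section) gives 347 points, worse by 33.
Swapping Farahani↔Delgado (Farahani→Section 11am 60 points, Delgado→Section 4pm 22 points) loses 51.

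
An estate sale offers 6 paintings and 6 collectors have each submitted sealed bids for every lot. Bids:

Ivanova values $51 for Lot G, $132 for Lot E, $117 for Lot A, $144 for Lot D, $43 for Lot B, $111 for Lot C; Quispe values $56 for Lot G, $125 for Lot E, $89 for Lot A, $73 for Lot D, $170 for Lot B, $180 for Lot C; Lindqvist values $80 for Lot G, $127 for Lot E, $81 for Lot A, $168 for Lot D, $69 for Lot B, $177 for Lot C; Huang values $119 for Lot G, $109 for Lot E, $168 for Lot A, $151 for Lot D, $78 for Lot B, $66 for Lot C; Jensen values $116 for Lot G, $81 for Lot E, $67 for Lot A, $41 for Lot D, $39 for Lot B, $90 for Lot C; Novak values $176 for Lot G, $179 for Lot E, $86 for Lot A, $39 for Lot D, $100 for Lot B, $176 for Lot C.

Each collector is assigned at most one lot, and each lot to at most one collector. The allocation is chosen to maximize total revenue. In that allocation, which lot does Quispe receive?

Optimal: Ivanova→Lot D ($144), Quispe→Lot B ($170), Lindqvist→Lot C ($177), Huang→Lot A ($168), Jensen→Lot G ($116), Novak→Lot E ($179) — total 144+170+177+168+116+179 = $954.
Column-greedy (each lot in turn goes to its best remaining collector) gives $904, worse by 50.
Swapping Ivanova↔Novak (Ivanova→Lot E $132, Novak→Lot D $39) loses 152.
Checked against all permutations: $954 is optimal.
Quispe's own top lot is Lot C ($180), but forcing Quispe→Lot C and reassigning the rest optimally gives only $864 — worse by 90.

Quispe receives Lot B.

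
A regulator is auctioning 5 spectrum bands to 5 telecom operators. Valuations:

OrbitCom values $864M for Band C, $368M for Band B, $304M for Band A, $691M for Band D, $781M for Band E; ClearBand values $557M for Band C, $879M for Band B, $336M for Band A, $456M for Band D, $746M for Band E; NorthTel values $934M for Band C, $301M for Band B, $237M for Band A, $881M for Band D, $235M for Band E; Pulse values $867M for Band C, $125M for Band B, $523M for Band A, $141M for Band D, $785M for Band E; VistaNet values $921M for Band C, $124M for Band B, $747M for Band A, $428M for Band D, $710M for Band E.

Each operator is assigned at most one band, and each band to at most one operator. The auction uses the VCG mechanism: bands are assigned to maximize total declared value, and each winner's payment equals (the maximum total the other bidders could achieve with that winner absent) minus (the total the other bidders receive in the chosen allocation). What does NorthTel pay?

NorthTel pays $1M.

Efficient allocation: OrbitCom→Band C ($864M), ClearBand→Band B ($879M), NorthTel→Band D ($881M), Pulse→Band E ($785M), VistaNet→Band A ($747M); total welfare W = $4156M.
NorthTel receives Band D at value $881M, so the others get W − 881 = $3275M.
Without NorthTel: best allocation of the remaining 4 bidders over all 5 bands is OrbitCom→Band D ($691M), ClearBand→Band B ($879M), Pulse→Band E ($785M), VistaNet→Band C ($921M), total $3276M.
VCG payment = (others' best without NorthTel) − (others' welfare with NorthTel) = 3276 − 3275 = $1M.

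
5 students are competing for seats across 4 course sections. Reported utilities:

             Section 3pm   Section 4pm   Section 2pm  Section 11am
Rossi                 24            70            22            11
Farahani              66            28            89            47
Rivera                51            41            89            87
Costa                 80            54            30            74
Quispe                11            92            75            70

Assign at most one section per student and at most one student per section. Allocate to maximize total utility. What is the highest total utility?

Max total: 348 points

Optimal: Costa→Section 3pm (80 points), Quispe→Section 4pm (92 points), Farahani→Section 2pm (89 points), Rivera→Section 11am (87 points) — total 80+92+89+87 = 348 points.
Row-greedy (each student in turn takes its best remaining section) gives 326 points, worse by 22.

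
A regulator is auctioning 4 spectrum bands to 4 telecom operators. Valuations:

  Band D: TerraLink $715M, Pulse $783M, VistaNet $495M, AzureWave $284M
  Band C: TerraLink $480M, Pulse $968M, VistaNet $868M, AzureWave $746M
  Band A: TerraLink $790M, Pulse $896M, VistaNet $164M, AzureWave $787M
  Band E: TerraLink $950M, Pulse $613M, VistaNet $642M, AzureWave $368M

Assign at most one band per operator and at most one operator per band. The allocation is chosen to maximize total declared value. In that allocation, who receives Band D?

Pulse receives Band D.

Optimal: TerraLink→Band E ($950M), Pulse→Band D ($783M), VistaNet→Band C ($868M), AzureWave→Band A ($787M) — total 950+783+868+787 = $3388M.
Column-greedy (each band in turn goes to its best remaining operator) gives $2809M, worse by 579.
Next-best assignment: TerraLink→Band E, Pulse→Band C, VistaNet→Band D, AzureWave→Band A = $3200M.
Checked against all permutations: $3388M is optimal.
Pulse's own top band is Band C ($968M), but forcing Pulse→Band C and reassigning the rest optimally gives only $3200M — worse by 188.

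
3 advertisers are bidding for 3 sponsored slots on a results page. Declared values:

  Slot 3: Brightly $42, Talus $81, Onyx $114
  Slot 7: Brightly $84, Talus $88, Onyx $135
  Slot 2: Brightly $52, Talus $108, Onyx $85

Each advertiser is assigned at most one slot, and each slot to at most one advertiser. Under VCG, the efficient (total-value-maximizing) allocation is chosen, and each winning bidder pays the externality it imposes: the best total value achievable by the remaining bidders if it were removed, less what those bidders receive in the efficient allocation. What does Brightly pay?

Efficient allocation: Brightly→Slot 7 ($84), Talus→Slot 2 ($108), Onyx→Slot 3 ($114); total welfare W = $306.
Brightly receives Slot 7 at value $84, so the others get W − 84 = $222.
Without Brightly: best allocation of the remaining 2 bidders over all 3 slots is Talus→Slot 2 ($108), Onyx→Slot 7 ($135), total $243.
VCG payment = (others' best without Brightly) − (others' welfare with Brightly) = 243 − 222 = $21.

Brightly pays $21.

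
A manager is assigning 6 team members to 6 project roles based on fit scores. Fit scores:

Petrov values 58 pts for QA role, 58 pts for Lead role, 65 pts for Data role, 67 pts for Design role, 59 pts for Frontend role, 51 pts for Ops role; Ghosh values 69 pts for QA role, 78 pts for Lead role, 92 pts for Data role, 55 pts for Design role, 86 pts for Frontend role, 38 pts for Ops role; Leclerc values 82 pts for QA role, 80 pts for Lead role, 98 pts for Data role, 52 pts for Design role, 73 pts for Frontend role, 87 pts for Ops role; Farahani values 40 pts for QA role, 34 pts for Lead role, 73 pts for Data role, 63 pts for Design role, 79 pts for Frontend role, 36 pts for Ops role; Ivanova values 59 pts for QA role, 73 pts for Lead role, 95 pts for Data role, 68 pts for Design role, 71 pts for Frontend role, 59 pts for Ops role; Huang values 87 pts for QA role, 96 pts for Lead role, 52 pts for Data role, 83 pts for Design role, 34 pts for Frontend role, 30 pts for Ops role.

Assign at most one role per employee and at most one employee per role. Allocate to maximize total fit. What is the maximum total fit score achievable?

This is the linear assignment problem.
Optimal: Petrov→Design role (67 pts), Ghosh→QA role (69 pts), Leclerc→Ops role (87 pts), Farahani→Frontend role (79 pts), Ivanova→Data role (95 pts), Huang→Lead role (96 pts) — total 67+69+87+79+95+96 = 493 pts.
Column-greedy (each role in turn goes to its best remaining employee) gives 451 pts, worse by 42.
Swapping Farahani↔Ghosh (Farahani→QA role 40 pts, Ghosh→Frontend role 86 pts) loses 22.
Checked against all permutations: 493 pts is optimal.

Max total: 493 pts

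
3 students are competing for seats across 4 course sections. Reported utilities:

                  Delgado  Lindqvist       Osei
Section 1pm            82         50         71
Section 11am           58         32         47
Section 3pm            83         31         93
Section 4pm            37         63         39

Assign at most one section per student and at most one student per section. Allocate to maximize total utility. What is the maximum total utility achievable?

Max total: 238 points

Optimal: Delgado→Section 1pm (82 points), Lindqvist→Section 4pm (63 points), Osei→Section 3pm (93 points) — total 82+63+93 = 238 points.
Swapping Delgado↔Osei (Delgado→Section 3pm 83 points, Osei→Section 1pm 71 points) loses 21.
No other one-to-one assignment exceeds 238 points.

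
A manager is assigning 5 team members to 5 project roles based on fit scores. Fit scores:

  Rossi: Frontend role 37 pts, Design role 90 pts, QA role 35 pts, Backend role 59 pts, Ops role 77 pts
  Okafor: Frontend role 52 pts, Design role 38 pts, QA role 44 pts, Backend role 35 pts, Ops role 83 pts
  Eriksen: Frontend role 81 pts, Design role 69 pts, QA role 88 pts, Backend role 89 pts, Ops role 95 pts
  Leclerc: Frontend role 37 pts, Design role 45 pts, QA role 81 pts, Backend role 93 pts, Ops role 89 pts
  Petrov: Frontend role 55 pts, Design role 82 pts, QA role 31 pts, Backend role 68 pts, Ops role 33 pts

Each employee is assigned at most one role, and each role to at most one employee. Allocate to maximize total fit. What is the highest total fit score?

Optimal: Rossi→Design role (90 pts), Okafor→Ops role (83 pts), Eriksen→QA role (88 pts), Leclerc→Backend role (93 pts), Petrov→Frontend role (55 pts) — total 90+83+88+93+55 = 409 pts.
Next-best assignment: Rossi→Design role, Okafor→Ops role, Eriksen→Frontend role, Leclerc→QA role, Petrov→Backend role = 403 pts.

Max total: 409 pts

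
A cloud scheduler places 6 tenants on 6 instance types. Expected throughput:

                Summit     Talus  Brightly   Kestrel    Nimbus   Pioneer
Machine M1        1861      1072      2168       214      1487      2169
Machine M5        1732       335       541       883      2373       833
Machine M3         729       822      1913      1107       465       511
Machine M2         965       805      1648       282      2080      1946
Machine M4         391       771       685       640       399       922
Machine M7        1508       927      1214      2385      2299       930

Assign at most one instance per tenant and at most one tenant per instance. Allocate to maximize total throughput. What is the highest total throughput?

Max total: 11249 ops/s

Treat this as an assignment problem: match each tenant to one instance.
Optimal: Summit→Machine M1 (1861 ops/s), Talus→Machine M4 (771 ops/s), Brightly→Machine M3 (1913 ops/s), Kestrel→Machine M7 (2385 ops/s), Nimbus→Machine M5 (2373 ops/s), Pioneer→Machine M2 (1946 ops/s) — total 1861+771+1913+2385+2373+1946 = 11249 ops/s.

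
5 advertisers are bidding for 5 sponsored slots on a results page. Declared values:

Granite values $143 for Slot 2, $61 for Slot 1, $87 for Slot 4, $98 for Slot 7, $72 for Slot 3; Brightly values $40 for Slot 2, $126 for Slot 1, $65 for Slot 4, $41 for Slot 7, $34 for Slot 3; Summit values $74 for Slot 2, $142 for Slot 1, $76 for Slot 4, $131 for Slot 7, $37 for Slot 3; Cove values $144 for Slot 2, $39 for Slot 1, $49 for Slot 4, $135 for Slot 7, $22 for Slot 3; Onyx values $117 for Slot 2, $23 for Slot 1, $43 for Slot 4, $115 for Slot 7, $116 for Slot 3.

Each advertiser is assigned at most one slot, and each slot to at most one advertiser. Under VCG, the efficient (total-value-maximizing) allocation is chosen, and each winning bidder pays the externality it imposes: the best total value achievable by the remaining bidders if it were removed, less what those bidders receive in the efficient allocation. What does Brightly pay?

Efficient allocation: Granite→Slot 4 ($87), Brightly→Slot 1 ($126), Summit→Slot 7 ($131), Cove→Slot 2 ($144), Onyx→Slot 3 ($116); total welfare W = $604.
Brightly receives Slot 1 at value $126, so the others get W − 126 = $478.
Without Brightly: best allocation of the remaining 4 bidders over all 5 slots is Granite→Slot 2 ($143), Summit→Slot 1 ($142), Cove→Slot 7 ($135), Onyx→Slot 3 ($116), total $536.
VCG payment = (others' best without Brightly) − (others' welfare with Brightly) = 536 − 478 = $58.

Brightly pays $58.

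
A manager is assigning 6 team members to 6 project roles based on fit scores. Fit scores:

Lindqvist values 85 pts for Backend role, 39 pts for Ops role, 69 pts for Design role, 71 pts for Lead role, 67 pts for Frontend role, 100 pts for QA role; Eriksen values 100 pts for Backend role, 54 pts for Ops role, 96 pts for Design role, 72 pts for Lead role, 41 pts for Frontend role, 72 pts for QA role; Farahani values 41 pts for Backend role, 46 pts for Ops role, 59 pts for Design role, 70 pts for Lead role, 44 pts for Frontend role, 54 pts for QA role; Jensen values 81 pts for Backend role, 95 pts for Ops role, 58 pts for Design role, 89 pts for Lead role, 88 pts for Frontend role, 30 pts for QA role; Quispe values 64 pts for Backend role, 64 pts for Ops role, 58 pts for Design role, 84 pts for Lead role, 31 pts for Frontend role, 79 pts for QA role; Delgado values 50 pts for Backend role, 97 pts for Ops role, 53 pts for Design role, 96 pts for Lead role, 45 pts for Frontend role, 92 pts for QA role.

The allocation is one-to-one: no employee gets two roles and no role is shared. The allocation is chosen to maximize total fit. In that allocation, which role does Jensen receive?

Jensen receives Frontend role.

This is a one-to-one assignment (maximum-weight bipartite matching).
Optimal: Lindqvist→QA role (100 pts), Eriksen→Backend role (100 pts), Farahani→Design role (59 pts), Jensen→Frontend role (88 pts), Quispe→Lead role (84 pts), Delgado→Ops role (97 pts) — total 100+100+59+88+84+97 = 528 pts.
Row-greedy (each employee in turn takes its best remaining role) gives 468 pts, worse by 60.
Next-best assignment: Lindqvist→Backend role, Eriksen→Design role, Farahani→Lead role, Jensen→Frontend role, Quispe→QA role, Delgado→Ops role = 515 pts.
Checked against all permutations: 528 pts is optimal.
Jensen's own top role is Ops role (95 pts), but forcing Jensen→Ops role and reassigning the rest optimally gives only 497 pts — worse by 31.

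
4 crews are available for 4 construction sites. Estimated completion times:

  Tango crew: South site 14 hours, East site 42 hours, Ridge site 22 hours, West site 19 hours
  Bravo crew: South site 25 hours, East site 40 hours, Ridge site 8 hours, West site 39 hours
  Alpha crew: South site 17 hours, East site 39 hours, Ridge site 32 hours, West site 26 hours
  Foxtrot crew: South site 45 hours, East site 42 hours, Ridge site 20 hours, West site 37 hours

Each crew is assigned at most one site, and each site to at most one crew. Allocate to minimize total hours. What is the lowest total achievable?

Optimal: Tango crew→West site (19 hours), Bravo crew→Ridge site (8 hours), Alpha crew→South site (17 hours), Foxtrot crew→East site (42 hours) — total 19+8+17+42 = 86 hours.
Min-entry greedy (repeatedly take the single cheapest remaining cell) gives 90 hours, worse by 4.
Next-best assignment: Tango crew→South site, Bravo crew→Ridge site, Alpha crew→West site, Foxtrot crew→East site = 90 hours.
Swapping Alpha crew↔Tango crew (Alpha crew→West site 26 hours, Tango crew→South site 14 hours) adds 4.

Min total: 86 hours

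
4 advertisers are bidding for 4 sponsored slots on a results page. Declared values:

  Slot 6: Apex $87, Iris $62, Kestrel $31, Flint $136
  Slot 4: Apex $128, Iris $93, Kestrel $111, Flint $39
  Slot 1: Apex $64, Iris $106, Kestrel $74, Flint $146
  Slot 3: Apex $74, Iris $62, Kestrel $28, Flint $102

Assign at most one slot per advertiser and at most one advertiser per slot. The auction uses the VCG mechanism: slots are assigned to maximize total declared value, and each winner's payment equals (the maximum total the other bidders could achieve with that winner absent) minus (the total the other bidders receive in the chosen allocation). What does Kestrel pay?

Kestrel pays $54.

Efficient allocation: Apex→Slot 3 ($74), Iris→Slot 1 ($106), Kestrel→Slot 4 ($111), Flint→Slot 6 ($136); total welfare W = $427.
Kestrel receives Slot 4 at value $111, so the others get W − 111 = $316.
Without Kestrel: best allocation of the remaining 3 bidders over all 4 slots is Apex→Slot 4 ($128), Iris→Slot 1 ($106), Flint→Slot 6 ($136), total $370.
VCG payment = (others' best without Kestrel) − (others' welfare with Kestrel) = 370 − 316 = $54.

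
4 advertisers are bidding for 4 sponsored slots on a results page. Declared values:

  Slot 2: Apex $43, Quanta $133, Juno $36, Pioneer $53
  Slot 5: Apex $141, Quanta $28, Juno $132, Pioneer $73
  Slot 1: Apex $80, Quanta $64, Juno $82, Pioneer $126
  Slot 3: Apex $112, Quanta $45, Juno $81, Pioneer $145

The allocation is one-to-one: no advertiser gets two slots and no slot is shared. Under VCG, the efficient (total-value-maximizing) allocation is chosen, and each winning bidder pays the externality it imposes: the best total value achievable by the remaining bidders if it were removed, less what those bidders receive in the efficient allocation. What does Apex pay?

Apex pays $19.

Efficient allocation: Apex→Slot 3 ($112), Quanta→Slot 2 ($133), Juno→Slot 5 ($132), Pioneer→Slot 1 ($126); total welfare W = $503.
Apex receives Slot 3 at value $112, so the others get W − 112 = $391.
Without Apex: best allocation of the remaining 3 bidders over all 4 slots is Quanta→Slot 2 ($133), Juno→Slot 5 ($132), Pioneer→Slot 3 ($145), total $410.
VCG payment = (others' best without Apex) − (others' welfare with Apex) = 410 − 391 = $19.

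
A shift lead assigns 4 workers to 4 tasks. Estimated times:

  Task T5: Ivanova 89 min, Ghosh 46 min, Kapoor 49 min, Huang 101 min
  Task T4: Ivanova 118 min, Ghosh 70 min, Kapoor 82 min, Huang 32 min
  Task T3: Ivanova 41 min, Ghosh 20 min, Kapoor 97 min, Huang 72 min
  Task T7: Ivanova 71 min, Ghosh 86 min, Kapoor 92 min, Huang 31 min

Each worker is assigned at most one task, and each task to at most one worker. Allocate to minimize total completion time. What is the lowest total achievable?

Minimum total: 172 min

This is a one-to-one assignment (minimum-cost bipartite matching).
Optimal: Ivanova→Task T7 (71 min), Ghosh→Task T3 (20 min), Kapoor→Task T5 (49 min), Huang→Task T4 (32 min) — total 71+20+49+32 = 172 min.
Min-entry greedy (repeatedly take the single cheapest remaining cell) gives 218 min, worse by 46.
Next-best assignment: Ivanova→Task T3, Ghosh→Task T4, Kapoor→Task T5, Huang→Task T7 = 191 min.
Checked against all permutations: 172 min is optimal.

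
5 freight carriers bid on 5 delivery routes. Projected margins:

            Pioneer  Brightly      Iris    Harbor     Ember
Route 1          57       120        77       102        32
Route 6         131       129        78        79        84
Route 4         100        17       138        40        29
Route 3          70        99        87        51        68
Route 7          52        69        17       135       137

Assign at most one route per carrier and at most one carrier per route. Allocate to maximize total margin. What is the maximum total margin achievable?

Optimal: Pioneer→Route 6 ($131k), Brightly→Route 3 ($99k), Iris→Route 4 ($138k), Harbor→Route 1 ($102k), Ember→Route 7 ($137k) — total 131+99+138+102+137 = $607k.
Row-greedy (each carrier in turn takes its best remaining route) gives $592k, worse by 15.
Checked against all permutations: $607k is optimal.

Max total: $607k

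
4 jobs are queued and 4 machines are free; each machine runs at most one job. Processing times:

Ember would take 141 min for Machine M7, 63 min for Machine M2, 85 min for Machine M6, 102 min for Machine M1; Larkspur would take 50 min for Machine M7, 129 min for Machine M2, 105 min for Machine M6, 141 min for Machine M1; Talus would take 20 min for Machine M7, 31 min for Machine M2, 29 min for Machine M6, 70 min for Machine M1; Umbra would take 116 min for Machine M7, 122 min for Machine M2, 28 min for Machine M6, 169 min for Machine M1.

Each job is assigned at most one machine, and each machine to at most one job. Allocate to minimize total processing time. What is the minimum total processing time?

Optimal: Ember→Machine M2 (63 min), Larkspur→Machine M7 (50 min), Talus→Machine M1 (70 min), Umbra→Machine M6 (28 min) — total 63+50+70+28 = 211 min.
Column-greedy (each machine in turn goes to its cheapest remaining job) gives 252 min, worse by 41.
Swapping Larkspur↔Ember (Larkspur→Machine M2 129 min, Ember→Machine M7 141 min) adds 157.

Min total: 211 min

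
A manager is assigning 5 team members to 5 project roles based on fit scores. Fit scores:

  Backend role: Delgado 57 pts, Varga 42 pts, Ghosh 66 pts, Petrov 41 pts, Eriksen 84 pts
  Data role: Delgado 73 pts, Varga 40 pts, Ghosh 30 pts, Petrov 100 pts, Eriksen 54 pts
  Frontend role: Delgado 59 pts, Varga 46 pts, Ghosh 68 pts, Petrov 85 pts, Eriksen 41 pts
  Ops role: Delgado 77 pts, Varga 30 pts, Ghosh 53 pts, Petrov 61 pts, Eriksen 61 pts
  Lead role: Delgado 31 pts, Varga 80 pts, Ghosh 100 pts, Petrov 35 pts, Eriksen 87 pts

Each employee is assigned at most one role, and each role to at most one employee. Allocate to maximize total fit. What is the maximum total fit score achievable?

Max total: 409 pts

This is a one-to-one assignment (maximum-weight bipartite matching).
Optimal: Delgado→Ops role (77 pts), Varga→Lead role (80 pts), Ghosh→Frontend role (68 pts), Petrov→Data role (100 pts), Eriksen→Backend role (84 pts) — total 77+80+68+100+84 = 409 pts.
Max-entry greedy (repeatedly take the single best remaining cell) gives 407 pts, worse by 2.
Swapping Varga↔Eriksen (Varga→Backend role 42 pts, Eriksen→Lead role 87 pts) loses 35.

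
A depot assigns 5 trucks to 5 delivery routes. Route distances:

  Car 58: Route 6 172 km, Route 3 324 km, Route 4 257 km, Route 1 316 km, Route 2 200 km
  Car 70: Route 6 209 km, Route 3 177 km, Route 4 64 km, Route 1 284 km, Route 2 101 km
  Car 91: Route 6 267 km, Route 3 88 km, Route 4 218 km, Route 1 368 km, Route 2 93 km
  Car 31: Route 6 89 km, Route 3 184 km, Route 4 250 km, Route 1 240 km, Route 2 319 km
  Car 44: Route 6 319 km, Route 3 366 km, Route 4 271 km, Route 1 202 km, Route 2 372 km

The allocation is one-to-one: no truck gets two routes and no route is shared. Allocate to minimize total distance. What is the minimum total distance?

Min total: 643 km

Optimal: Car 58→Route 2 (200 km), Car 70→Route 4 (64 km), Car 91→Route 3 (88 km), Car 31→Route 6 (89 km), Car 44→Route 1 (202 km) — total 200+64+88+89+202 = 643 km.
Next-best assignment: Car 58→Route 6, Car 70→Route 4, Car 91→Route 2, Car 31→Route 3, Car 44→Route 1 = 715 km.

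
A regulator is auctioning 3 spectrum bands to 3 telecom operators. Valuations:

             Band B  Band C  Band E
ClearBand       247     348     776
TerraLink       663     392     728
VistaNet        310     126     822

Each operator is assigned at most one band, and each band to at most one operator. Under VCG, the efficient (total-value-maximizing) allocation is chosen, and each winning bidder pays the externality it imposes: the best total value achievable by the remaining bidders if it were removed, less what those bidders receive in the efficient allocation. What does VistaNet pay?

VistaNet pays $428M.

Efficient allocation: ClearBand→Band C ($348M), TerraLink→Band B ($663M), VistaNet→Band E ($822M); total welfare W = $1833M.
VistaNet receives Band E at value $822M, so the others get W − 822 = $1011M.
Without VistaNet: best allocation of the remaining 2 bidders over all 3 bands is ClearBand→Band E ($776M), TerraLink→Band B ($663M), total $1439M.
VCG payment = (others' best without VistaNet) − (others' welfare with VistaNet) = 1439 − 1011 = $428M.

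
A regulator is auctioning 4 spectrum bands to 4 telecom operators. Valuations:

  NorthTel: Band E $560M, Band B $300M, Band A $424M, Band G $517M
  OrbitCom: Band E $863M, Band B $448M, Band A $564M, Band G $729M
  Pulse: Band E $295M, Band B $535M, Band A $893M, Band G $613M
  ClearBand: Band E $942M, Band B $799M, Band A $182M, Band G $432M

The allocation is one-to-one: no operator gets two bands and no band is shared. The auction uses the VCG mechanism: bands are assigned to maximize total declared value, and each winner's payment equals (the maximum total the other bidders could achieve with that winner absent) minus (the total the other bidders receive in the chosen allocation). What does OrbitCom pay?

OrbitCom pays $143M.

Efficient allocation: NorthTel→Band G ($517M), OrbitCom→Band E ($863M), Pulse→Band A ($893M), ClearBand→Band B ($799M); total welfare W = $3072M.
OrbitCom receives Band E at value $863M, so the others get W − 863 = $2209M.
Without OrbitCom: best allocation of the remaining 3 bidders over all 4 bands is NorthTel→Band G ($517M), Pulse→Band A ($893M), ClearBand→Band E ($942M), total $2352M.
VCG payment = (others' best without OrbitCom) − (others' welfare with OrbitCom) = 2352 − 2209 = $143M.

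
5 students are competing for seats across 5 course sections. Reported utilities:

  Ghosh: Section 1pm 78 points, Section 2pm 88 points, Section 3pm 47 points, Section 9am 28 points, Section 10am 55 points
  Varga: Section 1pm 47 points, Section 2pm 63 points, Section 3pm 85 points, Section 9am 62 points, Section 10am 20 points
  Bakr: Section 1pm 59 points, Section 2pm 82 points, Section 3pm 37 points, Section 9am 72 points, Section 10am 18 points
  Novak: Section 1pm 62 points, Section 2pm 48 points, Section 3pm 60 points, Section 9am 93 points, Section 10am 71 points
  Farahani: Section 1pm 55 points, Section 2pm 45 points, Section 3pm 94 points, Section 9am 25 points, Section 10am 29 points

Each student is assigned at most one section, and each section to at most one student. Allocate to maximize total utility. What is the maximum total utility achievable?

Maximum total: 387 points

This is the linear assignment problem.
Optimal: Ghosh→Section 1pm (78 points), Varga→Section 9am (62 points), Bakr→Section 2pm (82 points), Novak→Section 10am (71 points), Farahani→Section 3pm (94 points) — total 78+62+82+71+94 = 387 points.
Row-greedy (each student in turn takes its best remaining section) gives 371 points, worse by 16.
Next-best assignment: Ghosh→Section 1pm, Varga→Section 2pm, Bakr→Section 9am, Novak→Section 10am, Farahani→Section 3pm = 378 points.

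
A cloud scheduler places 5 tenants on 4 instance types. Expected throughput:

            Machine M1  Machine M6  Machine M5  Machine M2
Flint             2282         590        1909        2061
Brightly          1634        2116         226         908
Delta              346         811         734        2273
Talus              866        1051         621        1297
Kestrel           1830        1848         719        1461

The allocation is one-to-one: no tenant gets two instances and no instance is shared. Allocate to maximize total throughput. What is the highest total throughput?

Max total: 8128 ops/s

This is the linear assignment problem.
Optimal: Kestrel→Machine M1 (1830 ops/s), Brightly→Machine M6 (2116 ops/s), Flint→Machine M5 (1909 ops/s), Delta→Machine M2 (2273 ops/s) — total 1830+2116+1909+2273 = 8128 ops/s.
Column-greedy (each instance in turn goes to its best remaining tenant) gives 6593 ops/s, worse by 1535.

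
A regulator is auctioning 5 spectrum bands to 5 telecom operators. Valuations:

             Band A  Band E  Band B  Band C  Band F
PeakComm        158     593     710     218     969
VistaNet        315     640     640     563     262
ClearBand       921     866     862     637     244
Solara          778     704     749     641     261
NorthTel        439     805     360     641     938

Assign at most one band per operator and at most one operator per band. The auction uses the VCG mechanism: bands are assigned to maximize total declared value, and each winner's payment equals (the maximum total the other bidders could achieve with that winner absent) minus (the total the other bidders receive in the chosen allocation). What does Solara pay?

Solara pays $77M.

Efficient allocation: PeakComm→Band F ($969M), VistaNet→Band C ($563M), ClearBand→Band A ($921M), Solara→Band B ($749M), NorthTel→Band E ($805M); total welfare W = $4007M.
Solara receives Band B at value $749M, so the others get W − 749 = $3258M.
Without Solara: best allocation of the remaining 4 bidders over all 5 bands is PeakComm→Band F ($969M), VistaNet→Band B ($640M), ClearBand→Band A ($921M), NorthTel→Band E ($805M), total $3335M.
VCG payment = (others' best without Solara) − (others' welfare with Solara) = 3335 − 3258 = $77M.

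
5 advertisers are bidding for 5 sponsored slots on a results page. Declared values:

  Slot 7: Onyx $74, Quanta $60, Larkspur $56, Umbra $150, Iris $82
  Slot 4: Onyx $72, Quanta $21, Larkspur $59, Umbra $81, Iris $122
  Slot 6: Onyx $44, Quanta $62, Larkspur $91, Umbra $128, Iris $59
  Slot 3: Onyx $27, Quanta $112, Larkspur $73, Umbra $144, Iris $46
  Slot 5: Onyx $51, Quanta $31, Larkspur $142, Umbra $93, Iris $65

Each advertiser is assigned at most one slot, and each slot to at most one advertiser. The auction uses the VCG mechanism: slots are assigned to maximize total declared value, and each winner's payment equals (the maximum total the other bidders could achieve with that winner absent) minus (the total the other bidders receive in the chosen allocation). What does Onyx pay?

Onyx pays $22.

Efficient allocation: Onyx→Slot 7 ($74), Quanta→Slot 3 ($112), Larkspur→Slot 5 ($142), Umbra→Slot 6 ($128), Iris→Slot 4 ($122); total welfare W = $578.
Onyx receives Slot 7 at value $74, so the others get W − 74 = $504.
Without Onyx: best allocation of the remaining 4 bidders over all 5 slots is Quanta→Slot 3 ($112), Larkspur→Slot 5 ($142), Umbra→Slot 7 ($150), Iris→Slot 4 ($122), total $526.
VCG payment = (others' best without Onyx) − (others' welfare with Onyx) = 526 − 504 = $22.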